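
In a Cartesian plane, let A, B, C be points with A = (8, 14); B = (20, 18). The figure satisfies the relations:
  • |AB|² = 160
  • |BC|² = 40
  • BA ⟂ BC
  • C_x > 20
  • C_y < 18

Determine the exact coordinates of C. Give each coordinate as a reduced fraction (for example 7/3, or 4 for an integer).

1. C_x = 22  [[BA ⟂ BC ⇒ -12x-4y+312=0] ∩ [|C−(20, 18)|²=40]]
2. C_y = 12  [[BA ⟂ BC ⇒ -12x-4y+312=0] ∩ [|C−(20, 18)|²=40]]
   so C = (22, 12)

C = (22, 12)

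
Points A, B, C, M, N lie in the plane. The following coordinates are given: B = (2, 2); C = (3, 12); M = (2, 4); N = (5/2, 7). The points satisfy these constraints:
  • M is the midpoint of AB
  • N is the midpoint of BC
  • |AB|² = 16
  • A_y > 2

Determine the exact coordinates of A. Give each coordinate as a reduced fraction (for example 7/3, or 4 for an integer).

1. A_x = 2  [A = 2·M−B = 2·(2, 4)−(2, 2)]
2. A_y = 6  [A = 2·M−B = 2·(2, 4)−(2, 2)]
   so A = (2, 6)

A = (2, 6)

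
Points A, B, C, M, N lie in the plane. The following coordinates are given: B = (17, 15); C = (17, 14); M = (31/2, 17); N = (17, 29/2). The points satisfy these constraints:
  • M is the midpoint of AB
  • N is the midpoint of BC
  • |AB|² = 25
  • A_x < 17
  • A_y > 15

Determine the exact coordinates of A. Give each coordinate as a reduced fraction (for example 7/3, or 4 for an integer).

A = (14, 19)

1. A_x = 14  [A = 2·M−B = 2·(31/2, 17)−(17, 15)]
2. A_y = 19  [A = 2·M−B = 2·(31/2, 17)−(17, 15)]
   so A = (14, 19)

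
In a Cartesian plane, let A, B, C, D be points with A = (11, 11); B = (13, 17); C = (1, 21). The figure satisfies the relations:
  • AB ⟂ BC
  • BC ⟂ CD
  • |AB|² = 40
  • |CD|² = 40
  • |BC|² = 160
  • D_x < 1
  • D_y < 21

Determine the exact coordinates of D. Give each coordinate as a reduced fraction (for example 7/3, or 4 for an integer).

1. D_x = -1  [[BC ⟂ CD ⇒ -12x+4y-72=0] ∩ [|D−(1, 21)|²=40]]
2. D_y = 15  [[BC ⟂ CD ⇒ -12x+4y-72=0] ∩ [|D−(1, 21)|²=40]]
   so D = (-1, 15)

D = (-1, 15)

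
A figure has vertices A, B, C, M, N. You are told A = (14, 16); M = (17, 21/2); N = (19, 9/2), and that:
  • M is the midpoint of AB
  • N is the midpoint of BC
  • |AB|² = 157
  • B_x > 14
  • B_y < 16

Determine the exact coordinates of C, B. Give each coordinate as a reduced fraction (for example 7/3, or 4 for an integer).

1. B_x = 20  [B = 2·M−A = 2·(17, 21/2)−(14, 16)]
2. B_y = 5  [B = 2·M−A = 2·(17, 21/2)−(14, 16)]
   so B = (20, 5)
3. C_x = 18  [C = 2·N−B = 2·(19, 9/2)−(20, 5)]
4. C_y = 4  [C = 2·N−B = 2·(19, 9/2)−(20, 5)]
   so C = (18, 4)

C = (18, 4)
B = (20, 5)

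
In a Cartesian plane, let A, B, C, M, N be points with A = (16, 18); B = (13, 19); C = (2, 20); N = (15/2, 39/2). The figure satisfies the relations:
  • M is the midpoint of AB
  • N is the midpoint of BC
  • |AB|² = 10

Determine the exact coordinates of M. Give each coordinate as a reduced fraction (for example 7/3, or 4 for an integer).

1. M_x = 29/2  [2·M = A+B = (16, 18)+(13, 19)]
2. M_y = 37/2  [2·M = A+B = (16, 18)+(13, 19)]
   so M = (29/2, 37/2)

M = (29/2, 37/2)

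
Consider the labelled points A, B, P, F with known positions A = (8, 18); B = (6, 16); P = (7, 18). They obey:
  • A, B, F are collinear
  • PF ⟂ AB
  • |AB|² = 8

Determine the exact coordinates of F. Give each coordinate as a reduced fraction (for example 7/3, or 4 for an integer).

1. F_x = 15/2  [[A, B, F are collinear ⇒ 2x-2y+20=0] ∩ [PF ⟂ AB ⇒ -2x-2y+50=0]]
2. F_y = 35/2  [[A, B, F are collinear ⇒ 2x-2y+20=0] ∩ [PF ⟂ AB ⇒ -2x-2y+50=0]]
   so F = (15/2, 35/2)

F = (15/2, 35/2)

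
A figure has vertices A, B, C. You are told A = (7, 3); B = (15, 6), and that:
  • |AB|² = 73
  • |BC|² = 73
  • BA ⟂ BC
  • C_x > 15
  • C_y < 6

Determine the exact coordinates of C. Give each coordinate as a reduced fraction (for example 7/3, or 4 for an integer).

C = (18, -2)

1. C_x = 18  [[BA ⟂ BC ⇒ -8x-3y+138=0] ∩ [|C−(15, 6)|²=73]]
2. C_y = -2  [[BA ⟂ BC ⇒ -8x-3y+138=0] ∩ [|C−(15, 6)|²=73]]
   so C = (18, -2)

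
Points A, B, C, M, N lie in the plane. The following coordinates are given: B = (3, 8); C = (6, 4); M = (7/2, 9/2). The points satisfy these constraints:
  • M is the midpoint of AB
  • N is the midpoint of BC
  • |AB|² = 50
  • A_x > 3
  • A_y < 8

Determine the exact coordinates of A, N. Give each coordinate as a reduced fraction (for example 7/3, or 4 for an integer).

A = (4, 1)
N = (9/2, 6)

1. A_x = 4  [A = 2·M−B = 2·(7/2, 9/2)−(3, 8)]
2. A_y = 1  [A = 2·M−B = 2·(7/2, 9/2)−(3, 8)]
   so A = (4, 1)
3. N_x = 9/2  [2·N = B+C = (3, 8)+(6, 4)]
4. N_y = 6  [2·N = B+C = (3, 8)+(6, 4)]
   so N = (9/2, 6)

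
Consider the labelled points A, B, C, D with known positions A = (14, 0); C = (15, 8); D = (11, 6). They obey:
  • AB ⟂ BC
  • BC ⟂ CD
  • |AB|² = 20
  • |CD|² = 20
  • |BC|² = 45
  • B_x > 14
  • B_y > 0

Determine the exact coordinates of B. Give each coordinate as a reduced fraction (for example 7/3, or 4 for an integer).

1. B_x = 18  [[BC ⟂ CD ⇒ 4x+2y-76=0] ∩ [|B−(14, 0)|²=20]]
2. B_y = 2  [[BC ⟂ CD ⇒ 4x+2y-76=0] ∩ [|B−(14, 0)|²=20]]
   so B = (18, 2)

B = (18, 2)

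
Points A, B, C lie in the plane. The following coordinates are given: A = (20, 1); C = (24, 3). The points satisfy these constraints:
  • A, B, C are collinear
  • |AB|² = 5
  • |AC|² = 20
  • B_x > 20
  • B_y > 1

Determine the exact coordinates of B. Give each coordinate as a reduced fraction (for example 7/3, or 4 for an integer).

1. B_x = 22  [[A, B, C are collinear ⇒ 2x-4y-36=0] ∩ [|B−(20, 1)|²=5]]
2. B_y = 2  [[A, B, C are collinear ⇒ 2x-4y-36=0] ∩ [|B−(20, 1)|²=5]]
   so B = (22, 2)

B = (22, 2)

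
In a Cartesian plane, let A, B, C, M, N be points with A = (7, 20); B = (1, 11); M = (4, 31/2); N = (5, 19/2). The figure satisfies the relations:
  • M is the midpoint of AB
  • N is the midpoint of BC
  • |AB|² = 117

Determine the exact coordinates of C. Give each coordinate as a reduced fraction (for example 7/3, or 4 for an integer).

1. C_x = 9  [C = 2·N−B = 2·(5, 19/2)−(1, 11)]
2. C_y = 8  [C = 2·N−B = 2·(5, 19/2)−(1, 11)]
   so C = (9, 8)

C = (9, 8)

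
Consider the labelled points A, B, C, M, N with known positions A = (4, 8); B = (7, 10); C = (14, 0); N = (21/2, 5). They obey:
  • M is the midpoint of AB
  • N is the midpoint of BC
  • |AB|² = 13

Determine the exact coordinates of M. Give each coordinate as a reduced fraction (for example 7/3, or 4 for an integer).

1. M_x = 11/2  [2·M = A+B = (4, 8)+(7, 10)]
2. M_y = 9  [2·M = A+B = (4, 8)+(7, 10)]
   so M = (11/2, 9)

M = (11/2, 9)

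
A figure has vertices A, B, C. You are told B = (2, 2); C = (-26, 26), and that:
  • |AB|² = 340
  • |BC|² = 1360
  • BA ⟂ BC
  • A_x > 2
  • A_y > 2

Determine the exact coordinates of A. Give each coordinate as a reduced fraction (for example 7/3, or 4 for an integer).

A = (14, 16)

1. A_x = 14  [[BA ⟂ BC ⇒ -28x+24y+8=0] ∩ [|A−(2, 2)|²=340]]
2. A_y = 16  [[BA ⟂ BC ⇒ -28x+24y+8=0] ∩ [|A−(2, 2)|²=340]]
   so A = (14, 16)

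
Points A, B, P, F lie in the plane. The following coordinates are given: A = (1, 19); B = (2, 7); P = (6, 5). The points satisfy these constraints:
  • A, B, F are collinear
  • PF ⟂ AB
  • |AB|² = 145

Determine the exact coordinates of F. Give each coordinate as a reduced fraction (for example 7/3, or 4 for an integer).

1. F_x = 318/145  [[A, B, F are collinear ⇒ 12x+1y-31=0] ∩ [PF ⟂ AB ⇒ 1x-12y+54=0]]
2. F_y = 679/145  [[A, B, F are collinear ⇒ 12x+1y-31=0] ∩ [PF ⟂ AB ⇒ 1x-12y+54=0]]
   so F = (318/145, 679/145)

F = (318/145, 679/145)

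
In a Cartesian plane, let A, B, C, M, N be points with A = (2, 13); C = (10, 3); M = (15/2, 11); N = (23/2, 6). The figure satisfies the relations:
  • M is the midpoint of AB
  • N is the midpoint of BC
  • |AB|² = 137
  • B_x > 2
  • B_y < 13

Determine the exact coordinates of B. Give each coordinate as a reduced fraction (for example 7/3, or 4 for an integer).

1. B_x = 13  [B = 2·M−A = 2·(15/2, 11)−(2, 13)]
2. B_y = 9  [B = 2·M−A = 2·(15/2, 11)−(2, 13)]
   so B = (13, 9)

B = (13, 9)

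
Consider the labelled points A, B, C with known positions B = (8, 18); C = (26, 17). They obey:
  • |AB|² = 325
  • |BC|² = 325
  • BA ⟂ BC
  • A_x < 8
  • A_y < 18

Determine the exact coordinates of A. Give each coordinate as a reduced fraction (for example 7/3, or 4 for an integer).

1. A_x = 7  [[BA ⟂ BC ⇒ 18x-1y-126=0] ∩ [|A−(8, 18)|²=325]]
2. A_y = 0  [[BA ⟂ BC ⇒ 18x-1y-126=0] ∩ [|A−(8, 18)|²=325]]
   so A = (7, 0)

A = (7, 0)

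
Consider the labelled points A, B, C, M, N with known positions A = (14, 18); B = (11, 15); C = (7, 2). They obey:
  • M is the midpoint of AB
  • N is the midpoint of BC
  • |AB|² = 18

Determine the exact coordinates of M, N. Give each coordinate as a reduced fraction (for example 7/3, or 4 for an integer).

M = (25/2, 33/2)
N = (9, 17/2)

1. M_x = 25/2  [2·M = A+B = (14, 18)+(11, 15)]
2. M_y = 33/2  [2·M = A+B = (14, 18)+(11, 15)]
   so M = (25/2, 33/2)
3. N_x = 9  [2·N = B+C = (11, 15)+(7, 2)]
4. N_y = 17/2  [2·N = B+C = (11, 15)+(7, 2)]
   so N = (9, 17/2)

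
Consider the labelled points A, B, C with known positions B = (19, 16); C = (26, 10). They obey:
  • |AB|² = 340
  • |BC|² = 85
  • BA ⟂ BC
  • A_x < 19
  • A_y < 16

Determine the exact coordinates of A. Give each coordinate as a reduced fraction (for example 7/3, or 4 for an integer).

1. A_x = 7  [[BA ⟂ BC ⇒ 7x-6y-37=0] ∩ [|A−(19, 16)|²=340]]
2. A_y = 2  [[BA ⟂ BC ⇒ 7x-6y-37=0] ∩ [|A−(19, 16)|²=340]]
   so A = (7, 2)

A = (7, 2)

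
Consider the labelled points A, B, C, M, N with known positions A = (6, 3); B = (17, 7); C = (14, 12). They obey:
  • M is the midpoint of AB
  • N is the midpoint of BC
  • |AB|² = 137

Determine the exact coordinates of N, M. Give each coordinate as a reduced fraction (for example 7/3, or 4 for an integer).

1. M_x = 23/2  [2·M = A+B = (6, 3)+(17, 7)]
2. M_y = 5  [2·M = A+B = (6, 3)+(17, 7)]
   so M = (23/2, 5)
3. N_x = 31/2  [2·N = B+C = (17, 7)+(14, 12)]
4. N_y = 19/2  [2·N = B+C = (17, 7)+(14, 12)]
   so N = (31/2, 19/2)

N = (31/2, 19/2)
M = (23/2, 5)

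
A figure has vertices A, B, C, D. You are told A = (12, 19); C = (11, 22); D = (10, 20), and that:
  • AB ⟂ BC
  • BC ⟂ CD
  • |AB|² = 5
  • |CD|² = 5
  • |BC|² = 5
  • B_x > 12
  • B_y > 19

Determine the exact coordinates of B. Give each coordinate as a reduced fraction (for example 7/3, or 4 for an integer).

1. B_x = 13  [[BC ⟂ CD ⇒ 1x+2y-55=0] ∩ [|B−(12, 19)|²=5]]
2. B_y = 21  [[BC ⟂ CD ⇒ 1x+2y-55=0] ∩ [|B−(12, 19)|²=5]]
   so B = (13, 21)

B = (13, 21)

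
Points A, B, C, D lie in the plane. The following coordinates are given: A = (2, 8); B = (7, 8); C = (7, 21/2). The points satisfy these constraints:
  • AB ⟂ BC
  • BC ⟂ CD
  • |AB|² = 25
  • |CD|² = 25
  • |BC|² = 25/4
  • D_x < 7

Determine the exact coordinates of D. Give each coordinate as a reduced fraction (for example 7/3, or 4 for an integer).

1. D_x = 2  [[BC ⟂ CD ⇒ 5/2y-105/4=0] ∩ [|D−(7, 21/2)|²=25]]
2. D_y = 21/2  [[BC ⟂ CD ⇒ 5/2y-105/4=0] ∩ [|D−(7, 21/2)|²=25]]
   so D = (2, 21/2)

D = (2, 21/2)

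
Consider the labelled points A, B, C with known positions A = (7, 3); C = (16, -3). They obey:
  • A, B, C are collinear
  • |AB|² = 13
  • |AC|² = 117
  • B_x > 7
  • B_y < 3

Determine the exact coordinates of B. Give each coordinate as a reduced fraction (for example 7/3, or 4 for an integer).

B = (10, 1)

1. B_x = 10  [[A, B, C are collinear ⇒ -6x-9y+69=0] ∩ [|B−(7, 3)|²=13]]
2. B_y = 1  [[A, B, C are collinear ⇒ -6x-9y+69=0] ∩ [|B−(7, 3)|²=13]]
   so B = (10, 1)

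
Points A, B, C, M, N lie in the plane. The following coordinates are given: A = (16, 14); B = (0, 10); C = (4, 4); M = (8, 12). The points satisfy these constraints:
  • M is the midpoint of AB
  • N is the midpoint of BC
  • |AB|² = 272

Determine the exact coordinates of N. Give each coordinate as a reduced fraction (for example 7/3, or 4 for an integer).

N = (2, 7)

1. N_x = 2  [2·N = B+C = (0, 10)+(4, 4)]
2. N_y = 7  [2·N = B+C = (0, 10)+(4, 4)]
   so N = (2, 7)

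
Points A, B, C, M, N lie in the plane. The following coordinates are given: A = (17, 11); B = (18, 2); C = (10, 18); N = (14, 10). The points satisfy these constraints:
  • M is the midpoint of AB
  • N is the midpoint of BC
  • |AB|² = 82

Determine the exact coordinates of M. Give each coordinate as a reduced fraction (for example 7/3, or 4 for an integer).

M = (35/2, 13/2)

1. M_x = 35/2  [2·M = A+B = (17, 11)+(18, 2)]
2. M_y = 13/2  [2·M = A+B = (17, 11)+(18, 2)]
   so M = (35/2, 13/2)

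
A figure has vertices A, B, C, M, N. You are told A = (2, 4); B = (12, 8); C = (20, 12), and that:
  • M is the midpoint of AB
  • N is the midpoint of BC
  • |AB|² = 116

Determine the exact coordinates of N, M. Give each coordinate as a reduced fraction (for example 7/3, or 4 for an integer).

N = (16, 10)
M = (7, 6)

1. M_x = 7  [2·M = A+B = (2, 4)+(12, 8)]
2. M_y = 6  [2·M = A+B = (2, 4)+(12, 8)]
   so M = (7, 6)
3. N_x = 16  [2·N = B+C = (12, 8)+(20, 12)]
4. N_y = 10  [2·N = B+C = (12, 8)+(20, 12)]
   so N = (16, 10)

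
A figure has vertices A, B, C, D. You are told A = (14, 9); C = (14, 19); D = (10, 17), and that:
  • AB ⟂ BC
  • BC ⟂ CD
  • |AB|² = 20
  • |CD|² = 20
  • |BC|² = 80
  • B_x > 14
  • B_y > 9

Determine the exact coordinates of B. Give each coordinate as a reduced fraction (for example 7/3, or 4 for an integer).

1. B_x = 18  [[BC ⟂ CD ⇒ 4x+2y-94=0] ∩ [|B−(14, 9)|²=20]]
2. B_y = 11  [[BC ⟂ CD ⇒ 4x+2y-94=0] ∩ [|B−(14, 9)|²=20]]
   so B = (18, 11)

B = (18, 11)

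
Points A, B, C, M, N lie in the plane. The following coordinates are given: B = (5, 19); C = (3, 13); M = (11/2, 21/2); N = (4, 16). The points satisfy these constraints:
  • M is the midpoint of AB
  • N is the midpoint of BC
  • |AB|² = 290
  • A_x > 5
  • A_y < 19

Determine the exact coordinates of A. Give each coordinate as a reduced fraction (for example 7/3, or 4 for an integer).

1. A_x = 6  [A = 2·M−B = 2·(11/2, 21/2)−(5, 19)]
2. A_y = 2  [A = 2·M−B = 2·(11/2, 21/2)−(5, 19)]
   so A = (6, 2)

A = (6, 2)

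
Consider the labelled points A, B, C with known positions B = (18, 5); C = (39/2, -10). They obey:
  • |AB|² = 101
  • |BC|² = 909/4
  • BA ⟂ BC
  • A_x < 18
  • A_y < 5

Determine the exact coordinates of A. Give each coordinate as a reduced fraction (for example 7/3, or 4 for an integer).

A = (8, 4)

1. A_x = 8  [[BA ⟂ BC ⇒ 3/2x-15y+48=0] ∩ [|A−(18, 5)|²=101]]
2. A_y = 4  [[BA ⟂ BC ⇒ 3/2x-15y+48=0] ∩ [|A−(18, 5)|²=101]]
   so A = (8, 4)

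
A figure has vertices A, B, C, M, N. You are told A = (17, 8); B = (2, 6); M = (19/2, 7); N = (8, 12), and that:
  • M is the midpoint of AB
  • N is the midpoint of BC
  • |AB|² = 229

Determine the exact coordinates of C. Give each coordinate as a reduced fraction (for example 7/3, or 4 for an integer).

1. C_x = 14  [C = 2·N−B = 2·(8, 12)−(2, 6)]
2. C_y = 18  [C = 2·N−B = 2·(8, 12)−(2, 6)]
   so C = (14, 18)

C = (14, 18)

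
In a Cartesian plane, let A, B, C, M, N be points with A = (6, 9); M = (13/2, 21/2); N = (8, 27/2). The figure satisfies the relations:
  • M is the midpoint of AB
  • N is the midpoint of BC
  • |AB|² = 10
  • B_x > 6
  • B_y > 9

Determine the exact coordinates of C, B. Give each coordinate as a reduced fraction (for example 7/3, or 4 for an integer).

C = (9, 15)
B = (7, 12)

1. B_x = 7  [B = 2·M−A = 2·(13/2, 21/2)−(6, 9)]
2. B_y = 12  [B = 2·M−A = 2·(13/2, 21/2)−(6, 9)]
   so B = (7, 12)
3. C_x = 9  [C = 2·N−B = 2·(8, 27/2)−(7, 12)]
4. C_y = 15  [C = 2·N−B = 2·(8, 27/2)−(7, 12)]
   so C = (9, 15)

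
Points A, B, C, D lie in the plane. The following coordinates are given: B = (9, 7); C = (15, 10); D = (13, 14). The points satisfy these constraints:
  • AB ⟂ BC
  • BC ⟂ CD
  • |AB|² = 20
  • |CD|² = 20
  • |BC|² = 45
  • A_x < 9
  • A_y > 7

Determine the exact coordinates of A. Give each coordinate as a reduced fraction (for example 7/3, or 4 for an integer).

1. A_x = 7  [[AB ⟂ BC ⇒ -6x-3y+75=0] ∩ [|A−(9, 7)|²=20]]
2. A_y = 11  [[AB ⟂ BC ⇒ -6x-3y+75=0] ∩ [|A−(9, 7)|²=20]]
   so A = (7, 11)

A = (7, 11)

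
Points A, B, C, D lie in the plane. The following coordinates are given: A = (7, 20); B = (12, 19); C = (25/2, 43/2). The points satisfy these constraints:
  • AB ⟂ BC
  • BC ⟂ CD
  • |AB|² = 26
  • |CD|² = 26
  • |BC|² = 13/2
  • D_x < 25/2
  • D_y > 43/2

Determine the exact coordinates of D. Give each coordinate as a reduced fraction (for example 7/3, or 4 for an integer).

1. D_x = 15/2  [[BC ⟂ CD ⇒ 1/2x+5/2y-60=0] ∩ [|D−(25/2, 43/2)|²=26]]
2. D_y = 45/2  [[BC ⟂ CD ⇒ 1/2x+5/2y-60=0] ∩ [|D−(25/2, 43/2)|²=26]]
   so D = (15/2, 45/2)

D = (15/2, 45/2)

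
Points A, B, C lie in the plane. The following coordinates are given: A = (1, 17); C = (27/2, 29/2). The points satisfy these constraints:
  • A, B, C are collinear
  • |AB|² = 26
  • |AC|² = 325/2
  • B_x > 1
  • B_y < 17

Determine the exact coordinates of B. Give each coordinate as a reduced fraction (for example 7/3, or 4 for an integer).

1. B_x = 6  [[A, B, C are collinear ⇒ -5/2x-25/2y+215=0] ∩ [|B−(1, 17)|²=26]]
2. B_y = 16  [[A, B, C are collinear ⇒ -5/2x-25/2y+215=0] ∩ [|B−(1, 17)|²=26]]
   so B = (6, 16)

B = (6, 16)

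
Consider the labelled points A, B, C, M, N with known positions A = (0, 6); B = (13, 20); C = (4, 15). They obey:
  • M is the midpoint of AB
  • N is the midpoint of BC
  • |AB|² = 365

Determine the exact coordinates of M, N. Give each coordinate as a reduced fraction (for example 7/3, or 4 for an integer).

1. M_x = 13/2  [2·M = A+B = (0, 6)+(13, 20)]
2. M_y = 13  [2·M = A+B = (0, 6)+(13, 20)]
   so M = (13/2, 13)
3. N_x = 17/2  [2·N = B+C = (13, 20)+(4, 15)]
4. N_y = 35/2  [2·N = B+C = (13, 20)+(4, 15)]
   so N = (17/2, 35/2)

M = (13/2, 13)
N = (17/2, 35/2)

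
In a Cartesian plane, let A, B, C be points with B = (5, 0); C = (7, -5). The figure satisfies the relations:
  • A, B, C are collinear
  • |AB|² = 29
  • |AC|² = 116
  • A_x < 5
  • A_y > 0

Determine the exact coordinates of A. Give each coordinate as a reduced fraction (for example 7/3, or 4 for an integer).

A = (3, 5)

1. A_x = 3  [[A, B, C are collinear ⇒ 5x+2y-25=0] ∩ [|A−(5, 0)|²=29]]
2. A_y = 5  [[A, B, C are collinear ⇒ 5x+2y-25=0] ∩ [|A−(5, 0)|²=29]]
   so A = (3, 5)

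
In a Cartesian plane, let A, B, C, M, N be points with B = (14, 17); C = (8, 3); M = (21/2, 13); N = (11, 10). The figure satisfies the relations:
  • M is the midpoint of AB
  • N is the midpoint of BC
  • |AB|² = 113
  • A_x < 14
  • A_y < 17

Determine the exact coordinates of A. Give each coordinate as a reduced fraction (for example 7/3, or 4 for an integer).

A = (7, 9)

1. A_x = 7  [A = 2·M−B = 2·(21/2, 13)−(14, 17)]
2. A_y = 9  [A = 2·M−B = 2·(21/2, 13)−(14, 17)]
   so A = (7, 9)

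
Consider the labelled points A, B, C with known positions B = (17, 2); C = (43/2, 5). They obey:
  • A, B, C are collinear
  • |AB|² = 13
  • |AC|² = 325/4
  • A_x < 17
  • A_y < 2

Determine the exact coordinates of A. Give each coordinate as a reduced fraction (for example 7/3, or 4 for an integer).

A = (14, 0)

1. A_x = 14  [[A, B, C are collinear ⇒ -3x+9/2y+42=0] ∩ [|A−(17, 2)|²=13]]
2. A_y = 0  [[A, B, C are collinear ⇒ -3x+9/2y+42=0] ∩ [|A−(17, 2)|²=13]]
   so A = (14, 0)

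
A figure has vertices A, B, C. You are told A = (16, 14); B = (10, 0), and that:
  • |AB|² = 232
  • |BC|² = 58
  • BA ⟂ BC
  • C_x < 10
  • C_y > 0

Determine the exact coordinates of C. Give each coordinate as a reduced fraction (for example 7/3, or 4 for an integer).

1. C_x = 3  [[BA ⟂ BC ⇒ 6x+14y-60=0] ∩ [|C−(10, 0)|²=58]]
2. C_y = 3  [[BA ⟂ BC ⇒ 6x+14y-60=0] ∩ [|C−(10, 0)|²=58]]
   so C = (3, 3)

C = (3, 3)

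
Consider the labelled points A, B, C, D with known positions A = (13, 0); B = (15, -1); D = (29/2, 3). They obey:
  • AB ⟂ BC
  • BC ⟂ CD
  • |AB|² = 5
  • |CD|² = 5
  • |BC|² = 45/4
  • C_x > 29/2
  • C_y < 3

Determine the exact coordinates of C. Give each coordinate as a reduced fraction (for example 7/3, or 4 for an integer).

C = (33/2, 2)

1. C_x = 33/2  [[AB ⟂ BC ⇒ 2x-1y-31=0] ∩ [|C−(29/2, 3)|²=5]]
2. C_y = 2  [[AB ⟂ BC ⇒ 2x-1y-31=0] ∩ [|C−(29/2, 3)|²=5]]
   so C = (33/2, 2)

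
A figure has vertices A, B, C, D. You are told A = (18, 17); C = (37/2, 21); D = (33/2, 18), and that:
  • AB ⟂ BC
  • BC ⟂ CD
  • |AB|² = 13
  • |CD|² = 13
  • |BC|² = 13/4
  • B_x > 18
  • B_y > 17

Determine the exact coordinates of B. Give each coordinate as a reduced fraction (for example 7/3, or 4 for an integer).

B = (20, 20)

1. B_x = 20  [[BC ⟂ CD ⇒ 2x+3y-100=0] ∩ [|B−(18, 17)|²=13]]
2. B_y = 20  [[BC ⟂ CD ⇒ 2x+3y-100=0] ∩ [|B−(18, 17)|²=13]]
   so B = (20, 20)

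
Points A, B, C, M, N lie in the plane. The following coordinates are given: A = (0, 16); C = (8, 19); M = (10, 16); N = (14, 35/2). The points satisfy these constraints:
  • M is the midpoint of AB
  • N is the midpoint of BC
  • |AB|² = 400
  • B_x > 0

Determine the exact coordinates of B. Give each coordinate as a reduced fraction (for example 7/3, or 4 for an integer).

1. B_x = 20  [B = 2·M−A = 2·(10, 16)−(0, 16)]
2. B_y = 16  [B = 2·M−A = 2·(10, 16)−(0, 16)]
   so B = (20, 16)

B = (20, 16)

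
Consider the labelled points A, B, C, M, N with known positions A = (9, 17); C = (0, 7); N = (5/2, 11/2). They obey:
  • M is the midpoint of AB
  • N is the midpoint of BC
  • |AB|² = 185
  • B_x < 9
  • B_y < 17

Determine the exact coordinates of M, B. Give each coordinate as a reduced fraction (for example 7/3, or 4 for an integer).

M = (7, 21/2)
B = (5, 4)

1. B_x = 5  [B = 2·N−C = 2·(5/2, 11/2)−(0, 7)]
2. B_y = 4  [B = 2·N−C = 2·(5/2, 11/2)−(0, 7)]
   so B = (5, 4)
3. M_x = 7  [2·M = A+B = (9, 17)+(5, 4)]
4. M_y = 21/2  [2·M = A+B = (9, 17)+(5, 4)]
   so M = (7, 21/2)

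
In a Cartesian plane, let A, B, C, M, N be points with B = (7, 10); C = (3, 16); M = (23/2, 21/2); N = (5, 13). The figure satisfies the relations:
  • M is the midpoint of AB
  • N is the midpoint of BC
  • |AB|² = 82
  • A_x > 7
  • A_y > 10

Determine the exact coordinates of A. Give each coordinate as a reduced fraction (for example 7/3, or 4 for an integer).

A = (16, 11)

1. A_x = 16  [A = 2·M−B = 2·(23/2, 21/2)−(7, 10)]
2. A_y = 11  [A = 2·M−B = 2·(23/2, 21/2)−(7, 10)]
   so A = (16, 11)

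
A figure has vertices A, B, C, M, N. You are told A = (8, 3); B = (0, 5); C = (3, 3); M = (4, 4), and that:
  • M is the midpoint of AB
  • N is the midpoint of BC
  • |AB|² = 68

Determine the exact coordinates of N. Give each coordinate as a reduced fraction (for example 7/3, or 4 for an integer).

N = (3/2, 4)

1. N_x = 3/2  [2·N = B+C = (0, 5)+(3, 3)]
2. N_y = 4  [2·N = B+C = (0, 5)+(3, 3)]
   so N = (3/2, 4)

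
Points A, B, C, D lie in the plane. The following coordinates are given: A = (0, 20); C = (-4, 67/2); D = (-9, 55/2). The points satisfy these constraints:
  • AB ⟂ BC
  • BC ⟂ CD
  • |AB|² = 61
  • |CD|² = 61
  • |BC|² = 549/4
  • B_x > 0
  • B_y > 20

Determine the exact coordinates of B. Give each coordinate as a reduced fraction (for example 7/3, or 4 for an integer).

B = (5, 26)

1. B_x = 5  [[BC ⟂ CD ⇒ 5x+6y-181=0] ∩ [|B−(0, 20)|²=61]]
2. B_y = 26  [[BC ⟂ CD ⇒ 5x+6y-181=0] ∩ [|B−(0, 20)|²=61]]
   so B = (5, 26)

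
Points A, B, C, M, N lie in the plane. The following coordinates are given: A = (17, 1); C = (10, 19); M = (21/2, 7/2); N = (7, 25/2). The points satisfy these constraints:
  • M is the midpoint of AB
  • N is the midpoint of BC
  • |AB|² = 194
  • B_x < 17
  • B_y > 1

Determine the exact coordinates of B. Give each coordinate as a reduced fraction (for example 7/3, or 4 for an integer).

B = (4, 6)

1. B_x = 4  [B = 2·M−A = 2·(21/2, 7/2)−(17, 1)]
2. B_y = 6  [B = 2·M−A = 2·(21/2, 7/2)−(17, 1)]
   so B = (4, 6)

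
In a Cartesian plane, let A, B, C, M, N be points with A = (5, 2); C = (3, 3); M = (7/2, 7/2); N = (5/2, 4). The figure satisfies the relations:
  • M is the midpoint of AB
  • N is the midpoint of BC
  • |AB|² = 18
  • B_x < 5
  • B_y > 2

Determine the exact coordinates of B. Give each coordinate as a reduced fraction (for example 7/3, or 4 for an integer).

B = (2, 5)

1. B_x = 2  [B = 2·M−A = 2·(7/2, 7/2)−(5, 2)]
2. B_y = 5  [B = 2·M−A = 2·(7/2, 7/2)−(5, 2)]
   so B = (2, 5)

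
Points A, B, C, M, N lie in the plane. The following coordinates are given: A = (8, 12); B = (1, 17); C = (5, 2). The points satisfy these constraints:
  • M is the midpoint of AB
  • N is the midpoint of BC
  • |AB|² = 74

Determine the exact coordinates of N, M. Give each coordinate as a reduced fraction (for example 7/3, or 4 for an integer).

1. M_x = 9/2  [2·M = A+B = (8, 12)+(1, 17)]
2. M_y = 29/2  [2·M = A+B = (8, 12)+(1, 17)]
   so M = (9/2, 29/2)
3. N_x = 3  [2·N = B+C = (1, 17)+(5, 2)]
4. N_y = 19/2  [2·N = B+C = (1, 17)+(5, 2)]
   so N = (3, 19/2)

N = (3, 19/2)
M = (9/2, 29/2)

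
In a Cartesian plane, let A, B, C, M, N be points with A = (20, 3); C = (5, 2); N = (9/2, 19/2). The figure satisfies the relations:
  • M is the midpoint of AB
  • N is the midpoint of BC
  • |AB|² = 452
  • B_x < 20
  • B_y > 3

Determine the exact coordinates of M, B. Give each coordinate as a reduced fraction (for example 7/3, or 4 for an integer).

M = (12, 10)
B = (4, 17)

1. B_x = 4  [B = 2·N−C = 2·(9/2, 19/2)−(5, 2)]
2. B_y = 17  [B = 2·N−C = 2·(9/2, 19/2)−(5, 2)]
   so B = (4, 17)
3. M_x = 12  [2·M = A+B = (20, 3)+(4, 17)]
4. M_y = 10  [2·M = A+B = (20, 3)+(4, 17)]
   so M = (12, 10)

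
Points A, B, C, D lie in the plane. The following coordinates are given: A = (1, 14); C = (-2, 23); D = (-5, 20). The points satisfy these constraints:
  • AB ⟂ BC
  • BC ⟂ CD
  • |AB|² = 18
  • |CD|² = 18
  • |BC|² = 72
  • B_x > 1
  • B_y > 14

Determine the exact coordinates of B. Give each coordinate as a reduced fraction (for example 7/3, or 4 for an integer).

B = (4, 17)

1. B_x = 4  [[BC ⟂ CD ⇒ 3x+3y-63=0] ∩ [|B−(1, 14)|²=18]]
2. B_y = 17  [[BC ⟂ CD ⇒ 3x+3y-63=0] ∩ [|B−(1, 14)|²=18]]
   so B = (4, 17)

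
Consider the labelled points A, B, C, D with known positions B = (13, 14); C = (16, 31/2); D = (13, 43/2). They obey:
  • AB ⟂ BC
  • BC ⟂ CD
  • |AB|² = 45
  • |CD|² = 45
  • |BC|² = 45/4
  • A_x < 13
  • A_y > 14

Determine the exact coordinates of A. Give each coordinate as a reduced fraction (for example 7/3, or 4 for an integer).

1. A_x = 10  [[AB ⟂ BC ⇒ -3x-3/2y+60=0] ∩ [|A−(13, 14)|²=45]]
2. A_y = 20  [[AB ⟂ BC ⇒ -3x-3/2y+60=0] ∩ [|A−(13, 14)|²=45]]
   so A = (10, 20)

A = (10, 20)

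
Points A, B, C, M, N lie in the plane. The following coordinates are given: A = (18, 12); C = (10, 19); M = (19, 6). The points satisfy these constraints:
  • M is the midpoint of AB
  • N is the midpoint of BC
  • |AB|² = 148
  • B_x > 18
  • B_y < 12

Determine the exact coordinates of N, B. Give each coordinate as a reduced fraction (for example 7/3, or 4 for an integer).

N = (15, 19/2)
B = (20, 0)

1. B_x = 20  [B = 2·M−A = 2·(19, 6)−(18, 12)]
2. B_y = 0  [B = 2·M−A = 2·(19, 6)−(18, 12)]
   so B = (20, 0)
3. N_x = 15  [2·N = B+C = (20, 0)+(10, 19)]
4. N_y = 19/2  [2·N = B+C = (20, 0)+(10, 19)]
   so N = (15, 19/2)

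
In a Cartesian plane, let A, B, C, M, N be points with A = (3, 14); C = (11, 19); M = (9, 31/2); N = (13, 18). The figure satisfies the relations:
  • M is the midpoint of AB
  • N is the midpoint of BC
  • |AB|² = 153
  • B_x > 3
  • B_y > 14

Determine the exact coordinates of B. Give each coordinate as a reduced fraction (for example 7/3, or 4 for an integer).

1. B_x = 15  [B = 2·M−A = 2·(9, 31/2)−(3, 14)]
2. B_y = 17  [B = 2·M−A = 2·(9, 31/2)−(3, 14)]
   so B = (15, 17)

B = (15, 17)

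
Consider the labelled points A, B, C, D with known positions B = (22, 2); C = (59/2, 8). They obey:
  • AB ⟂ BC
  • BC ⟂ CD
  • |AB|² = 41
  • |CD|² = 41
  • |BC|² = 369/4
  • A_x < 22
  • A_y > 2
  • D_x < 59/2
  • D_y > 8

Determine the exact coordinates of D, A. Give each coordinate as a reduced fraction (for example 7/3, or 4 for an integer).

D = (51/2, 13)
A = (18, 7)

1. D_x = 51/2  [[BC ⟂ CD ⇒ 15/2x+6y-1077/4=0] ∩ [|D−(59/2, 8)|²=41]]
2. D_y = 13  [[BC ⟂ CD ⇒ 15/2x+6y-1077/4=0] ∩ [|D−(59/2, 8)|²=41]]
   so D = (51/2, 13)
3. A_x = 18  [[AB ⟂ BC ⇒ -15/2x-6y+177=0] ∩ [|A−(22, 2)|²=41]]
4. A_y = 7  [[AB ⟂ BC ⇒ -15/2x-6y+177=0] ∩ [|A−(22, 2)|²=41]]
   so A = (18, 7)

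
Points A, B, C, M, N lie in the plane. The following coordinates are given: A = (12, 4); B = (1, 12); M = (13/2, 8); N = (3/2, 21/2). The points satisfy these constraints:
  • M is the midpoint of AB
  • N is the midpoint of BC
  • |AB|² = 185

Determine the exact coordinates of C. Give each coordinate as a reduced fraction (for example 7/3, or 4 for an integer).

C = (2, 9)

1. C_x = 2  [C = 2·N−B = 2·(3/2, 21/2)−(1, 12)]
2. C_y = 9  [C = 2·N−B = 2·(3/2, 21/2)−(1, 12)]
   so C = (2, 9)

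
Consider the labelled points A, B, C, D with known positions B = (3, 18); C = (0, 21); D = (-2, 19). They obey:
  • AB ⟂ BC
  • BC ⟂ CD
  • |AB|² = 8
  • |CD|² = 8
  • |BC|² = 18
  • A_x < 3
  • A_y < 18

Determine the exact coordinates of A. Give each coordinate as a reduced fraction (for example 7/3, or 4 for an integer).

1. A_x = 1  [[AB ⟂ BC ⇒ 3x-3y+45=0] ∩ [|A−(3, 18)|²=8]]
2. A_y = 16  [[AB ⟂ BC ⇒ 3x-3y+45=0] ∩ [|A−(3, 18)|²=8]]
   so A = (1, 16)

A = (1, 16)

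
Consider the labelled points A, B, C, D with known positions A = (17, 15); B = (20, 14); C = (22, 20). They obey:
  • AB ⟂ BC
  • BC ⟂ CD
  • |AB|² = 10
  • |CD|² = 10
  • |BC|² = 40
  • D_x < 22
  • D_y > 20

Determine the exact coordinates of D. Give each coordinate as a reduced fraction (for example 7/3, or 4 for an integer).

D = (19, 21)

1. D_x = 19  [[BC ⟂ CD ⇒ 2x+6y-164=0] ∩ [|D−(22, 20)|²=10]]
2. D_y = 21  [[BC ⟂ CD ⇒ 2x+6y-164=0] ∩ [|D−(22, 20)|²=10]]
   so D = (19, 21)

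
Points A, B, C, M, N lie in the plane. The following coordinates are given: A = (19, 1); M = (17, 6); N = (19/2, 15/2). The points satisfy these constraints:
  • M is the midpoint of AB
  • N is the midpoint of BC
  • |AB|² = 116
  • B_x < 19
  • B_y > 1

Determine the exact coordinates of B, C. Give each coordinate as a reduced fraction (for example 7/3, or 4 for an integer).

1. B_x = 15  [B = 2·M−A = 2·(17, 6)−(19, 1)]
2. B_y = 11  [B = 2·M−A = 2·(17, 6)−(19, 1)]
   so B = (15, 11)
3. C_x = 4  [C = 2·N−B = 2·(19/2, 15/2)−(15, 11)]
4. C_y = 4  [C = 2·N−B = 2·(19/2, 15/2)−(15, 11)]
   so C = (4, 4)

B = (15, 11)
C = (4, 4)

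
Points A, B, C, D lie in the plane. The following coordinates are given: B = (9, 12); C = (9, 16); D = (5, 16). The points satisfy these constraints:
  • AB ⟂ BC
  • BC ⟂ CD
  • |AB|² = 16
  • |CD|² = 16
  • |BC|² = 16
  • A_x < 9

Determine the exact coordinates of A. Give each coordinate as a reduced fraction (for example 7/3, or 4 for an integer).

A = (5, 12)

1. A_x = 5  [[AB ⟂ BC ⇒ -4y+48=0] ∩ [|A−(9, 12)|²=16]]
2. A_y = 12  [[AB ⟂ BC ⇒ -4y+48=0] ∩ [|A−(9, 12)|²=16]]
   so A = (5, 12)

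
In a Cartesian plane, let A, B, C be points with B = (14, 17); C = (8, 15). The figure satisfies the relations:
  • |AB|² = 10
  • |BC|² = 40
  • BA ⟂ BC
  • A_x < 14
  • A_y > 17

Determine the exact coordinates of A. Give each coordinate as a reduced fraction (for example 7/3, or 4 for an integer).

1. A_x = 13  [[BA ⟂ BC ⇒ -6x-2y+118=0] ∩ [|A−(14, 17)|²=10]]
2. A_y = 20  [[BA ⟂ BC ⇒ -6x-2y+118=0] ∩ [|A−(14, 17)|²=10]]
   so A = (13, 20)

A = (13, 20)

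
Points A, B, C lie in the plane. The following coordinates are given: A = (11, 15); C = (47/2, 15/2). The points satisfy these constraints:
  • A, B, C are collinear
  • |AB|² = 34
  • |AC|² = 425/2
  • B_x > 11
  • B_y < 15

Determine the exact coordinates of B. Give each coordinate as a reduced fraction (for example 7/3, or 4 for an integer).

B = (16, 12)

1. B_x = 16  [[A, B, C are collinear ⇒ -15/2x-25/2y+270=0] ∩ [|B−(11, 15)|²=34]]
2. B_y = 12  [[A, B, C are collinear ⇒ -15/2x-25/2y+270=0] ∩ [|B−(11, 15)|²=34]]
   so B = (16, 12)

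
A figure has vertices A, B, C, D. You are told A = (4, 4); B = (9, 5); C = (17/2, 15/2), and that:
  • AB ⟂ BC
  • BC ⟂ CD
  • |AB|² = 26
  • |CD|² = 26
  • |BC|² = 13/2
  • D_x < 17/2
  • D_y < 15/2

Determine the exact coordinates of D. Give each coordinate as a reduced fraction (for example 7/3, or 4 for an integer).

1. D_x = 7/2  [[BC ⟂ CD ⇒ -1/2x+5/2y-29/2=0] ∩ [|D−(17/2, 15/2)|²=26]]
2. D_y = 13/2  [[BC ⟂ CD ⇒ -1/2x+5/2y-29/2=0] ∩ [|D−(17/2, 15/2)|²=26]]
   so D = (7/2, 13/2)

D = (7/2, 13/2)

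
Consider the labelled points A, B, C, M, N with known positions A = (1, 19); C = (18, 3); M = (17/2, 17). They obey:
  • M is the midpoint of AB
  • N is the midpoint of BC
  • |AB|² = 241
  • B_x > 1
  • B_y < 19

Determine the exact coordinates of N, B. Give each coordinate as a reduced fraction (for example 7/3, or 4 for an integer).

N = (17, 9)
B = (16, 15)

1. B_x = 16  [B = 2·M−A = 2·(17/2, 17)−(1, 19)]
2. B_y = 15  [B = 2·M−A = 2·(17/2, 17)−(1, 19)]
   so B = (16, 15)
3. N_x = 17  [2·N = B+C = (16, 15)+(18, 3)]
4. N_y = 9  [2·N = B+C = (16, 15)+(18, 3)]
   so N = (17, 9)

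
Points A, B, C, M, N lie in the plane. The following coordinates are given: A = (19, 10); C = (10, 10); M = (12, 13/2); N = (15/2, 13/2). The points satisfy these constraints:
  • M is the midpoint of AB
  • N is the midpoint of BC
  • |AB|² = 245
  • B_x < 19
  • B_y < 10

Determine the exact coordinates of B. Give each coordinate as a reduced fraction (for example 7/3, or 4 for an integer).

1. B_x = 5  [B = 2·M−A = 2·(12, 13/2)−(19, 10)]
2. B_y = 3  [B = 2·M−A = 2·(12, 13/2)−(19, 10)]
   so B = (5, 3)

B = (5, 3)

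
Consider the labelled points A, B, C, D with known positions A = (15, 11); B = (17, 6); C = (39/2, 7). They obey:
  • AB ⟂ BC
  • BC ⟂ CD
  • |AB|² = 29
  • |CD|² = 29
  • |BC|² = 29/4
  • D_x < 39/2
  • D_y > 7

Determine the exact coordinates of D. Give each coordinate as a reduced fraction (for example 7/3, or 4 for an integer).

D = (35/2, 12)

1. D_x = 35/2  [[BC ⟂ CD ⇒ 5/2x+1y-223/4=0] ∩ [|D−(39/2, 7)|²=29]]
2. D_y = 12  [[BC ⟂ CD ⇒ 5/2x+1y-223/4=0] ∩ [|D−(39/2, 7)|²=29]]
   so D = (35/2, 12)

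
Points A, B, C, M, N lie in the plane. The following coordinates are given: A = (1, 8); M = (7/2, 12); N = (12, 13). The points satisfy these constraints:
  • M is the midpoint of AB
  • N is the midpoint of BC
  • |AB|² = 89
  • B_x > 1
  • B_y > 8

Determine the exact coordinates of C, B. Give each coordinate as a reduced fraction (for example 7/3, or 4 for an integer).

1. B_x = 6  [B = 2·M−A = 2·(7/2, 12)−(1, 8)]
2. B_y = 16  [B = 2·M−A = 2·(7/2, 12)−(1, 8)]
   so B = (6, 16)
3. C_x = 18  [C = 2·N−B = 2·(12, 13)−(6, 16)]
4. C_y = 10  [C = 2·N−B = 2·(12, 13)−(6, 16)]
   so C = (18, 10)

C = (18, 10)
B = (6, 16)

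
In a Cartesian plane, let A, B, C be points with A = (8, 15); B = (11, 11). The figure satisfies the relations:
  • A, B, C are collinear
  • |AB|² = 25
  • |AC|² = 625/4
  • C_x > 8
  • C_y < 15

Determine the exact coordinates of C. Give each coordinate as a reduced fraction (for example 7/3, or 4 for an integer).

C = (31/2, 5)

1. C_x = 31/2  [[A, B, C are collinear ⇒ 4x+3y-77=0] ∩ [|C−(8, 15)|²=625/4]]
2. C_y = 5  [[A, B, C are collinear ⇒ 4x+3y-77=0] ∩ [|C−(8, 15)|²=625/4]]
   so C = (31/2, 5)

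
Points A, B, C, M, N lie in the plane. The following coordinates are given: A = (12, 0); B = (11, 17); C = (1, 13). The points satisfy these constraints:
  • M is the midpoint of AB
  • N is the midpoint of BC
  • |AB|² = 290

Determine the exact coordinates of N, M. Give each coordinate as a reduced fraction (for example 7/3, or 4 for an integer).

1. M_x = 23/2  [2·M = A+B = (12, 0)+(11, 17)]
2. M_y = 17/2  [2·M = A+B = (12, 0)+(11, 17)]
   so M = (23/2, 17/2)
3. N_x = 6  [2·N = B+C = (11, 17)+(1, 13)]
4. N_y = 15  [2·N = B+C = (11, 17)+(1, 13)]
   so N = (6, 15)

N = (6, 15)
M = (23/2, 17/2)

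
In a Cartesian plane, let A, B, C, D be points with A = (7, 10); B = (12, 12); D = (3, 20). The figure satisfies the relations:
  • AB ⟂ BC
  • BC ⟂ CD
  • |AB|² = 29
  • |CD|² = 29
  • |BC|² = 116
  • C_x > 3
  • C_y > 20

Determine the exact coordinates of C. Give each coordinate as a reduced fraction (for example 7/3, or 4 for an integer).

C = (8, 22)

1. C_x = 8  [[AB ⟂ BC ⇒ 5x+2y-84=0] ∩ [|C−(3, 20)|²=29]]
2. C_y = 22  [[AB ⟂ BC ⇒ 5x+2y-84=0] ∩ [|C−(3, 20)|²=29]]
   so C = (8, 22)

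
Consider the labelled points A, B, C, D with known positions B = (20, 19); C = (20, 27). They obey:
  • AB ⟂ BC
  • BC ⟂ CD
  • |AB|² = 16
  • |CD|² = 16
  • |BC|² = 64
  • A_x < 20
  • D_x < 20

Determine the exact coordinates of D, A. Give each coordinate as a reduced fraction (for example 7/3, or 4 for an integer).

D = (16, 27)
A = (16, 19)

1. D_x = 16  [[BC ⟂ CD ⇒ 8y-216=0] ∩ [|D−(20, 27)|²=16]]
2. D_y = 27  [[BC ⟂ CD ⇒ 8y-216=0] ∩ [|D−(20, 27)|²=16]]
   so D = (16, 27)
3. A_x = 16  [[AB ⟂ BC ⇒ -8y+152=0] ∩ [|A−(20, 19)|²=16]]
4. A_y = 19  [[AB ⟂ BC ⇒ -8y+152=0] ∩ [|A−(20, 19)|²=16]]
   so A = (16, 19)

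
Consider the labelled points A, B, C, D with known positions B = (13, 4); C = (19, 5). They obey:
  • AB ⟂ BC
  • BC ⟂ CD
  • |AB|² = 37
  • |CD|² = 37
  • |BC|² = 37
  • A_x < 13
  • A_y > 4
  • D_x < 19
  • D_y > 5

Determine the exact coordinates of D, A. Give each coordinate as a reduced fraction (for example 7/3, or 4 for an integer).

1. D_x = 18  [[BC ⟂ CD ⇒ 6x+1y-119=0] ∩ [|D−(19, 5)|²=37]]
2. D_y = 11  [[BC ⟂ CD ⇒ 6x+1y-119=0] ∩ [|D−(19, 5)|²=37]]
   so D = (18, 11)
3. A_x = 12  [[AB ⟂ BC ⇒ -6x-1y+82=0] ∩ [|A−(13, 4)|²=37]]
4. A_y = 10  [[AB ⟂ BC ⇒ -6x-1y+82=0] ∩ [|A−(13, 4)|²=37]]
   so A = (12, 10)

D = (18, 11)
A = (12, 10)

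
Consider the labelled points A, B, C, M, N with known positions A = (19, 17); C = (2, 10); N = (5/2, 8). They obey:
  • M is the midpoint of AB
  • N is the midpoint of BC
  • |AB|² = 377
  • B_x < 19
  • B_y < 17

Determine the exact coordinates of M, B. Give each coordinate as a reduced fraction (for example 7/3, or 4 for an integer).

1. B_x = 3  [B = 2·N−C = 2·(5/2, 8)−(2, 10)]
2. B_y = 6  [B = 2·N−C = 2·(5/2, 8)−(2, 10)]
   so B = (3, 6)
3. M_x = 11  [2·M = A+B = (19, 17)+(3, 6)]
4. M_y = 23/2  [2·M = A+B = (19, 17)+(3, 6)]
   so M = (11, 23/2)

M = (11, 23/2)
B = (3, 6)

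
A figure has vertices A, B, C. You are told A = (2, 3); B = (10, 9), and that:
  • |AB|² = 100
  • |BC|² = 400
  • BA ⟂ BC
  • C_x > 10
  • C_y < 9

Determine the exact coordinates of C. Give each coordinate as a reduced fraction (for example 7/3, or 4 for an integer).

1. C_x = 22  [[BA ⟂ BC ⇒ -8x-6y+134=0] ∩ [|C−(10, 9)|²=400]]
2. C_y = -7  [[BA ⟂ BC ⇒ -8x-6y+134=0] ∩ [|C−(10, 9)|²=400]]
   so C = (22, -7)

C = (22, -7)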